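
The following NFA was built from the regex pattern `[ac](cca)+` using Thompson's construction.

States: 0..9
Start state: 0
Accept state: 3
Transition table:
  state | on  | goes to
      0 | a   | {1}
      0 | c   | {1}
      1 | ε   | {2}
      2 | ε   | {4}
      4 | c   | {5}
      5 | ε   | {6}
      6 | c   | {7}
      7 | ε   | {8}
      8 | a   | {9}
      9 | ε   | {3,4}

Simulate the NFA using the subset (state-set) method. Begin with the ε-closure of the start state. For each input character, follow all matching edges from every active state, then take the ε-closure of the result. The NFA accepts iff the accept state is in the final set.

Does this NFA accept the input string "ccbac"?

Answer: REJECT

Steps:
initial (ε-close {0}): {0}
'c' @ 1: {1,2,4}
'c' @ 2: {5,6}
'b' @ 3: {}  — state set empty
rest 'ac' ignored (set empty)
after full input: {}  (accept=3 not in)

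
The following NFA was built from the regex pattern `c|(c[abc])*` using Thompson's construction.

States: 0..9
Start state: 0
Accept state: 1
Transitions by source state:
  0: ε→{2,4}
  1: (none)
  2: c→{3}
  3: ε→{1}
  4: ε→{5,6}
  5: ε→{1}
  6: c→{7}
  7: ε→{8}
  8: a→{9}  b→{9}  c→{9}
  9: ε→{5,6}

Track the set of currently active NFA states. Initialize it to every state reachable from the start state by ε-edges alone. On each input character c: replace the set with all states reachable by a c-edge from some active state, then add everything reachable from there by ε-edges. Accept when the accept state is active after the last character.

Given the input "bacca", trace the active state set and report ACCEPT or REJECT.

Answer: REJECT

Trace:
start: ε-closure({0}) = {0,1,2,4,5,6}
'b' @ 1: {}  — no active states
rest 'acca' ignored (set empty)
end set {} — state 1 not in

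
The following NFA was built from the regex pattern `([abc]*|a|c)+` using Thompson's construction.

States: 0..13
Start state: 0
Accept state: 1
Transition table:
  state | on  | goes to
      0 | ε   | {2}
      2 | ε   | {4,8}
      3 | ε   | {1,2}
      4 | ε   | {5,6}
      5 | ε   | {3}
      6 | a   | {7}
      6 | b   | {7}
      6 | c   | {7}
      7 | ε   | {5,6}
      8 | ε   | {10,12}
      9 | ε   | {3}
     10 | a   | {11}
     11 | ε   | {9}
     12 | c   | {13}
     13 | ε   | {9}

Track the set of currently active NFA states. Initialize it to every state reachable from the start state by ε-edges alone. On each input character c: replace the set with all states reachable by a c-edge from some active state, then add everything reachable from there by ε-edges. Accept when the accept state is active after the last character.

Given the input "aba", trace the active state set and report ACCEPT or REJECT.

S₀ = ε-closure({0}) = {0,1,2,3,4,5,6,8,10,12}
'a' @ 1: {1,2,3,4,5,6,7,8,9,10,11,12}  (accept∈set)
'b' @ 2: {1,2,3,4,5,6,7,8,10,12}  (accept∈set)
'a' @ 3: {1,2,3,4,5,6,7,8,9,10,11,12}  (accept∈set)
after full input: {1,2,3,4,5,6,7,8,9,10,11,12}  (accept=1 in)

Answer: ACCEPT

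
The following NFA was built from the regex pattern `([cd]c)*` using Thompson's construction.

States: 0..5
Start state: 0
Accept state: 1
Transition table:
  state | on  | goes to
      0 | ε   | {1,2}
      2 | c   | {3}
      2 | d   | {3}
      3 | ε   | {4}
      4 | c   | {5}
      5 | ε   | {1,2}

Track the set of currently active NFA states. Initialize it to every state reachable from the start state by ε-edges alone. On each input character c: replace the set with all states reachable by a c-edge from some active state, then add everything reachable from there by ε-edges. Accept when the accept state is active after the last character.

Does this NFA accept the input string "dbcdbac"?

initial (ε-close {0}): {0,1,2}
'd' @ 1: {3,4}
'b' @ 2: {}  — dead — no transitions
rest 'cdbac' ignored (set empty)
final: {}; accept 1 not in set

Answer: REJECT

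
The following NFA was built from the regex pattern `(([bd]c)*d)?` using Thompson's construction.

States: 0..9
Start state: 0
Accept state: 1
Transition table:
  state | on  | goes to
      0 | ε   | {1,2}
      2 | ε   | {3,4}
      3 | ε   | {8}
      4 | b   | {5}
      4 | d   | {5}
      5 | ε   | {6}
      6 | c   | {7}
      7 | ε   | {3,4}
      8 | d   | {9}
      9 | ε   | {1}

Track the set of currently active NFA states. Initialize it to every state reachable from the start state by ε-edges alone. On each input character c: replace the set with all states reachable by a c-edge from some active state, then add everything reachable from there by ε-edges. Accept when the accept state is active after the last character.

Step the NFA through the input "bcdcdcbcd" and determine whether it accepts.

initial (ε-close {0}): {0,1,2,3,4,8}
'b' @ 1: {5,6}
'c' @ 2: {3,4,7,8}
'd' @ 3: {1,5,6,9}  [accepting]
'c' @ 4: {3,4,7,8}
'd' @ 5: {1,5,6,9}  [accepting]
'c' @ 6: {3,4,7,8}
'b' @ 7: {5,6}
'c' @ 8: {3,4,7,8}
'd' @ 9: {1,5,6,9}  [accepting]
final: {1,5,6,9}; accept 1 in set

Answer: ACCEPT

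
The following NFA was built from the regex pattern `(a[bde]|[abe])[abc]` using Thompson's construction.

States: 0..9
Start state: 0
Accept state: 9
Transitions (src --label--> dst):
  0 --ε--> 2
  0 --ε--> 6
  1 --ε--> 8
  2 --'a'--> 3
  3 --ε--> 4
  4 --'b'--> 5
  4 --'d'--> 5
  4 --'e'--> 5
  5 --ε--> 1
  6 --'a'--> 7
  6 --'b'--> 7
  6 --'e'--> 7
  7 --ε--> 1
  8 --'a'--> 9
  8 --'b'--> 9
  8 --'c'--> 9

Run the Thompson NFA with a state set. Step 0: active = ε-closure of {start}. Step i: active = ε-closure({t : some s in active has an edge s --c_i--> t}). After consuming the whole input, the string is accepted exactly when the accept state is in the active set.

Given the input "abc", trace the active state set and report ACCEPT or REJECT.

Answer: ACCEPT

Steps:
S₀ = ε-closure({0}) = {0,2,6}
'a' @ 1: {1,3,4,7,8}
'b' @ 2: {1,5,8,9}  ✓accept
'c' @ 3: {9}  ✓accept
end set {9} — state 9 in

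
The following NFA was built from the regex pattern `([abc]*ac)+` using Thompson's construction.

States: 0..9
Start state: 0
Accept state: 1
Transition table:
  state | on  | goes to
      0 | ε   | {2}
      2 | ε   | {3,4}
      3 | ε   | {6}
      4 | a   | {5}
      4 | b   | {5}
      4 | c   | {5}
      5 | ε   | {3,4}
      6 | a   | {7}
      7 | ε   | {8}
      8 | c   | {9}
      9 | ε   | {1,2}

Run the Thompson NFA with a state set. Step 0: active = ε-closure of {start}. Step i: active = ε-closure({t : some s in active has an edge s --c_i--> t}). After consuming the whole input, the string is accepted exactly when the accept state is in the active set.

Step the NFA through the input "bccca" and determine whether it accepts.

Answer: REJECT

Trace:
S₀ = ε-closure({0}) = {0,2,3,4,6}
'b' @ 1: {3,4,5,6}
'c' @ 2: {3,4,5,6}
'c' @ 3: {3,4,5,6}
'c' @ 4: {3,4,5,6}
'a' @ 5: {3,4,5,6,7,8}
final: {3,4,5,6,7,8}; accept 1 not in set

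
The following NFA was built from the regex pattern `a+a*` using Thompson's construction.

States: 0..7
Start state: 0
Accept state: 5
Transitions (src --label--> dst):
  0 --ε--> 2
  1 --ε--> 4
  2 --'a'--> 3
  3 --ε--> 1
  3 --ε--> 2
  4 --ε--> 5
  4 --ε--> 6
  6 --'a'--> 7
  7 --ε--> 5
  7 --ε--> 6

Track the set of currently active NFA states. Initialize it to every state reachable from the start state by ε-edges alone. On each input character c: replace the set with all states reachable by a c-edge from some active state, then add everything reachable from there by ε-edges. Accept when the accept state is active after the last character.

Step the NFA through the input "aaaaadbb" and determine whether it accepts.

Answer: REJECT

Derivation:
S₀ = ε-closure({0}) = {0,2}
'a' @ 1: {1,2,3,4,5,6}  [accepting]
'a' @ 2: {1,2,3,4,5,6,7}  [accepting]
'a' @ 3: {1,2,3,4,5,6,7}  [accepting]
'a' @ 4: {1,2,3,4,5,6,7}  [accepting]
'a' @ 5: {1,2,3,4,5,6,7}  [accepting]
'd' @ 6: {}  — state set empty
rest 'bb' ignored (set empty)
final: {}; accept 5 not in set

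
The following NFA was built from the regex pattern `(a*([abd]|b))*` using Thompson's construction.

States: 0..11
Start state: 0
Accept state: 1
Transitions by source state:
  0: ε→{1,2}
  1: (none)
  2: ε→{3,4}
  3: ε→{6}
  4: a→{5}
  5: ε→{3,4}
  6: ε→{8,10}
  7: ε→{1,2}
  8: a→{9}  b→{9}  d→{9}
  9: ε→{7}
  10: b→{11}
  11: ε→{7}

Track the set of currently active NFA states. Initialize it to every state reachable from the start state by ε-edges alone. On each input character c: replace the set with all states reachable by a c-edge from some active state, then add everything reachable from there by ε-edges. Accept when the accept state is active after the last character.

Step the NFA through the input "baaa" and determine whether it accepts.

start: ε-closure({0}) = {0,1,2,3,4,6,8,10}
'b' @ 1: {1,2,3,4,6,7,8,9,10,11}  ✓accept
'a' @ 2: {1,2,3,4,5,6,7,8,9,10}  ✓accept
'a' @ 3: {1,2,3,4,5,6,7,8,9,10}  ✓accept
'a' @ 4: {1,2,3,4,5,6,7,8,9,10}  ✓accept
final: {1,2,3,4,5,6,7,8,9,10}; accept 1 in set

Answer: ACCEPT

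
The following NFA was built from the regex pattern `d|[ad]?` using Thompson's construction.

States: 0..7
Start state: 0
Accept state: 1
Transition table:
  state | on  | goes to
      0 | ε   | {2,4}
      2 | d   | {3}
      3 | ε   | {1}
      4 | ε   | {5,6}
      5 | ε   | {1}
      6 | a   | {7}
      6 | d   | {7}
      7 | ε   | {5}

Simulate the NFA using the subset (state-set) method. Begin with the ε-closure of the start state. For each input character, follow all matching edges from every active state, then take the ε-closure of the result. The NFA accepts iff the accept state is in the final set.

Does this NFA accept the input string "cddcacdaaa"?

initial (ε-close {0}): {0,1,2,4,5,6}
'c' @ 1: {}  — dead — no transitions
rest 'ddcacdaaa' ignored (set empty)
after full input: {}  (accept=1 not in)

Answer: REJECT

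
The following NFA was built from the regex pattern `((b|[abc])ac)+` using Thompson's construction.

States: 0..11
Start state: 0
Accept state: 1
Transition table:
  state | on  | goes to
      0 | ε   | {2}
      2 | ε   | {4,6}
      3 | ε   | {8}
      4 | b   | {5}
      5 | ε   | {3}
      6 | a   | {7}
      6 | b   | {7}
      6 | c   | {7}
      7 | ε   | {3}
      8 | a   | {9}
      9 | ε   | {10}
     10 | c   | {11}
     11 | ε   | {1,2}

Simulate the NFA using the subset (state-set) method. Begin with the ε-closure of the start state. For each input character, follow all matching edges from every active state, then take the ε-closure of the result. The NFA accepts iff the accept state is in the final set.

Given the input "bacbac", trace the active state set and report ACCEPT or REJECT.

S₀ = ε-closure({0}) = {0,2,4,6}
'b' @ 1: {3,5,7,8}
'a' @ 2: {9,10}
'c' @ 3: {1,2,4,6,11}  [accepting]
'b' @ 4: {3,5,7,8}
'a' @ 5: {9,10}
'c' @ 6: {1,2,4,6,11}  [accepting]
after full input: {1,2,4,6,11}  (accept=1 in)

Answer: ACCEPT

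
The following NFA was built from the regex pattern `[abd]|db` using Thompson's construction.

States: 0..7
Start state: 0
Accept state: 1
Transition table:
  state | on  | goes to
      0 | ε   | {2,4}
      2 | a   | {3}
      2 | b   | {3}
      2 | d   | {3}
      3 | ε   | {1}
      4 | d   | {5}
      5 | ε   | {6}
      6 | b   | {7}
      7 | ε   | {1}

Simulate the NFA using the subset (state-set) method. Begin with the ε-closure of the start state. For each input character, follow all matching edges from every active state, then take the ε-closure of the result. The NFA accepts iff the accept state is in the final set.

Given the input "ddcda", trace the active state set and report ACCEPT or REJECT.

start: ε-closure({0}) = {0,2,4}
'd' @ 1: {1,3,5,6}  [accepting]
'd' @ 2: {}  — dead — no transitions
rest 'cda' ignored (set empty)
final: {}; accept 1 not in set

Answer: REJECT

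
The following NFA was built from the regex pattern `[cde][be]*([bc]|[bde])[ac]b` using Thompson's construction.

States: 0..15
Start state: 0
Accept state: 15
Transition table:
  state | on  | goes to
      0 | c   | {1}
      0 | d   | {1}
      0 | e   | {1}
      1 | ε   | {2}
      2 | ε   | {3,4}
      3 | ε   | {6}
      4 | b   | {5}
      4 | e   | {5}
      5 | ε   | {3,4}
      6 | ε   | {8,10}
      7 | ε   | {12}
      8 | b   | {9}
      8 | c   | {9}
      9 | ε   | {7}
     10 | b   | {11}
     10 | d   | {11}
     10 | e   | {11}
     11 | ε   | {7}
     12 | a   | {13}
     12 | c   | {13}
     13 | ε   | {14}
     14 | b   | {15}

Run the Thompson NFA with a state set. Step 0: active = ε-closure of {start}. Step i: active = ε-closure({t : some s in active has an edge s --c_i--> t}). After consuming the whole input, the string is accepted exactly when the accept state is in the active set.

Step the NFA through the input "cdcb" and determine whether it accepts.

start: ε-closure({0}) = {0}
'c' @ 1: {1,2,3,4,6,8,10}
'd' @ 2: {7,11,12}
'c' @ 3: {13,14}
'b' @ 4: {15}  (accept∈set)
after full input: {15}  (accept=15 in)

Answer: ACCEPT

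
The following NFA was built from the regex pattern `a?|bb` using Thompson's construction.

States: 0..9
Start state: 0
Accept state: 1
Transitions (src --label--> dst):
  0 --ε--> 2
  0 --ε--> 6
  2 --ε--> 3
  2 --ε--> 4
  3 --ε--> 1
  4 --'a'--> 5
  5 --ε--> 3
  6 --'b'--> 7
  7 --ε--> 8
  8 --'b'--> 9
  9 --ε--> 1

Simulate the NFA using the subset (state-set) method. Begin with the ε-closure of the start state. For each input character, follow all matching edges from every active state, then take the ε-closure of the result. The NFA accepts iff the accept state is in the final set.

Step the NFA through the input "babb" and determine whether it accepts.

Answer: REJECT

Steps:
S₀ = ε-closure({0}) = {0,1,2,3,4,6}
'b' @ 1: {7,8}
'a' @ 2: {}  — no active states
rest 'bb' ignored (set empty)
after full input: {}  (accept=1 not in)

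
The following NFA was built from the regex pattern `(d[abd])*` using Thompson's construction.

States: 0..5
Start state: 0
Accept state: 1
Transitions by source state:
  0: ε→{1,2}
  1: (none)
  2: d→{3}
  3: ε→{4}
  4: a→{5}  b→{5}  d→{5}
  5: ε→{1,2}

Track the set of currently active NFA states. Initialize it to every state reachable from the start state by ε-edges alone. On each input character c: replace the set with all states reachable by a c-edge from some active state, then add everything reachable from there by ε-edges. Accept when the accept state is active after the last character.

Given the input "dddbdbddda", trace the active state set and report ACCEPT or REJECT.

S₀ = ε-closure({0}) = {0,1,2}
'd' @ 1: {3,4}
'd' @ 2: {1,2,5}  [accepting]
'd' @ 3: {3,4}
'b' @ 4: {1,2,5}  [accepting]
'd' @ 5: {3,4}
'b' @ 6: {1,2,5}  [accepting]
'd' @ 7: {3,4}
'd' @ 8: {1,2,5}  [accepting]
'd' @ 9: {3,4}
'a' @ 10: {1,2,5}  [accepting]
final: {1,2,5}; accept 1 in set

Answer: ACCEPT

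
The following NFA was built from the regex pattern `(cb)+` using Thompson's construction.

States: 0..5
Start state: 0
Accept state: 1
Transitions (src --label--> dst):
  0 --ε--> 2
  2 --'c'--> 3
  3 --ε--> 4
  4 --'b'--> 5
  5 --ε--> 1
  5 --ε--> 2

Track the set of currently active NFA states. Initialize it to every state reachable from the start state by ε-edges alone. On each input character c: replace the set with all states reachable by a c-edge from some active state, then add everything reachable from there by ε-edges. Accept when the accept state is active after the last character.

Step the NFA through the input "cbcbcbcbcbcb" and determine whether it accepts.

Answer: ACCEPT

Steps:
initial (ε-close {0}): {0,2}
'c' @ 1: {3,4}
'b' @ 2: {1,2,5}  ✓accept
'c' @ 3: {3,4}
'b' @ 4: {1,2,5}  ✓accept
'c' @ 5: {3,4}
'b' @ 6: {1,2,5}  ✓accept
'c' @ 7: {3,4}
'b' @ 8: {1,2,5}  ✓accept
'c' @ 9: {3,4}
'b' @ 10: {1,2,5}  ✓accept
'c' @ 11: {3,4}
'b' @ 12: {1,2,5}  ✓accept
final: {1,2,5}; accept 1 in set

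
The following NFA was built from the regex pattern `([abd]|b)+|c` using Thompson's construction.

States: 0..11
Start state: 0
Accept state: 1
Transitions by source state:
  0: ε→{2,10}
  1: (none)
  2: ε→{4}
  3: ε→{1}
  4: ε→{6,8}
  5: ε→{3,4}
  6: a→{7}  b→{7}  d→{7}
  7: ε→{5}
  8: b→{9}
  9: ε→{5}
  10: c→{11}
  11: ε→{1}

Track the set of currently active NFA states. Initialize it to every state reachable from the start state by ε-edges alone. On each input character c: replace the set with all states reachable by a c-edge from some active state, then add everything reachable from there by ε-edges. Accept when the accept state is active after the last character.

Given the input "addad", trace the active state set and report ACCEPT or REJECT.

S₀ = ε-closure({0}) = {0,2,4,6,8,10}
'a' @ 1: {1,3,4,5,6,7,8}  ✓accept
'd' @ 2: {1,3,4,5,6,7,8}  ✓accept
'd' @ 3: {1,3,4,5,6,7,8}  ✓accept
'a' @ 4: {1,3,4,5,6,7,8}  ✓accept
'd' @ 5: {1,3,4,5,6,7,8}  ✓accept
after full input: {1,3,4,5,6,7,8}  (accept=1 in)

Answer: ACCEPT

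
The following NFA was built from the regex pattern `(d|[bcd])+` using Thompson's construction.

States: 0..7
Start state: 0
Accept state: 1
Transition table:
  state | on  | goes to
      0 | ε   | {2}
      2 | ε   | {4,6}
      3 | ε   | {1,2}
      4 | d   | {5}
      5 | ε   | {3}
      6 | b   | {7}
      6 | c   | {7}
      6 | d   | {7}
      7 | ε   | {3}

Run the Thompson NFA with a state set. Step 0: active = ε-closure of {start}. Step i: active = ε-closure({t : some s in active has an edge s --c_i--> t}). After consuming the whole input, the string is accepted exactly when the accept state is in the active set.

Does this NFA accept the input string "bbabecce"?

Answer: REJECT

Trace:
S₀ = ε-closure({0}) = {0,2,4,6}
'b' @ 1: {1,2,3,4,6,7}  ✓accept
'b' @ 2: {1,2,3,4,6,7}  ✓accept
'a' @ 3: {}  — no active states
rest 'becce' ignored (set empty)
end set {} — state 1 not in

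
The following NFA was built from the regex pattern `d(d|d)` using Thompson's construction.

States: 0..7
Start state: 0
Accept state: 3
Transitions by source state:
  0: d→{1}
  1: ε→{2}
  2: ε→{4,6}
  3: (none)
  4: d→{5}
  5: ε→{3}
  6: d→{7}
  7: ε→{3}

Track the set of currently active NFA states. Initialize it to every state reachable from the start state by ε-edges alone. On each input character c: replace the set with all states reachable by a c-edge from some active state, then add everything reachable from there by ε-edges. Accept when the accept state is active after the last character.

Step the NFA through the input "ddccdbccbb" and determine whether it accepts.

Answer: REJECT

Trace:
start: ε-closure({0}) = {0}
'd' @ 1: {1,2,4,6}
'd' @ 2: {3,5,7}  (accept∈set)
'c' @ 3: {}  — no active states
rest 'cdbccbb' ignored (set empty)
after full input: {}  (accept=3 not in)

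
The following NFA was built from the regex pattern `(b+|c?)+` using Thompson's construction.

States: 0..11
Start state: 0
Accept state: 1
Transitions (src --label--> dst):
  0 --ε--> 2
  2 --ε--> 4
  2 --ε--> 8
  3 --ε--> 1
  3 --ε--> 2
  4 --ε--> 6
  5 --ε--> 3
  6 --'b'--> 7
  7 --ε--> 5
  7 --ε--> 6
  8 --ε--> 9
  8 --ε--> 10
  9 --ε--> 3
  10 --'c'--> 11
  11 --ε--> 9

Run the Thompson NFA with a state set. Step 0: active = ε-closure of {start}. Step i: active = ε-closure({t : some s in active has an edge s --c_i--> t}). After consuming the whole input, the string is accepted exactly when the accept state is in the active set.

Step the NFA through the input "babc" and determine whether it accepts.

Answer: REJECT

Trace:
S₀ = ε-closure({0}) = {0,1,2,3,4,6,8,9,10}
'b' @ 1: {1,2,3,4,5,6,7,8,9,10}  [accepting]
'a' @ 2: {}  — dead — no transitions
rest 'bc' ignored (set empty)
end set {} — state 1 not in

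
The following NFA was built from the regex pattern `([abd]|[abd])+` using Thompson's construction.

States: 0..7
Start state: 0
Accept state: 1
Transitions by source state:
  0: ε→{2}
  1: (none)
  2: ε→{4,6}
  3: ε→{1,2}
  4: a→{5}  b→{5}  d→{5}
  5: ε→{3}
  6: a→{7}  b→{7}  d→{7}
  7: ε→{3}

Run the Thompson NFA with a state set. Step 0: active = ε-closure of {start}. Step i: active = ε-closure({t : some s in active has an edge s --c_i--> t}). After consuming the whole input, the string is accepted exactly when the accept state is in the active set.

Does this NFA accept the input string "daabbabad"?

Answer: ACCEPT

Trace:
start: ε-closure({0}) = {0,2,4,6}
'd' @ 1: {1,2,3,4,5,6,7}  [accepting]
'a' @ 2: {1,2,3,4,5,6,7}  [accepting]
'a' @ 3: {1,2,3,4,5,6,7}  [accepting]
'b' @ 4: {1,2,3,4,5,6,7}  [accepting]
'b' @ 5: {1,2,3,4,5,6,7}  [accepting]
'a' @ 6: {1,2,3,4,5,6,7}  [accepting]
'b' @ 7: {1,2,3,4,5,6,7}  [accepting]
'a' @ 8: {1,2,3,4,5,6,7}  [accepting]
'd' @ 9: {1,2,3,4,5,6,7}  [accepting]
final: {1,2,3,4,5,6,7}; accept 1 in set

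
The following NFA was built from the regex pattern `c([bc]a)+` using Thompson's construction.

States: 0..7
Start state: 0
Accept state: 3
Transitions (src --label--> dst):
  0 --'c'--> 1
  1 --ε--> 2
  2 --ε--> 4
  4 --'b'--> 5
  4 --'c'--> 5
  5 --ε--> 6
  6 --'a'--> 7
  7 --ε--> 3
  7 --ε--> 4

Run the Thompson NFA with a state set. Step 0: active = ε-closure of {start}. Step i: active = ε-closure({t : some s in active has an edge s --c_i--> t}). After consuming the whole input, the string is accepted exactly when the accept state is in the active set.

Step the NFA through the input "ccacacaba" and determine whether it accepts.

initial (ε-close {0}): {0}
'c' @ 1: {1,2,4}
'c' @ 2: {5,6}
'a' @ 3: {3,4,7}  ✓accept
'c' @ 4: {5,6}
'a' @ 5: {3,4,7}  ✓accept
'c' @ 6: {5,6}
'a' @ 7: {3,4,7}  ✓accept
'b' @ 8: {5,6}
'a' @ 9: {3,4,7}  ✓accept
end set {3,4,7} — state 3 in

Answer: ACCEPT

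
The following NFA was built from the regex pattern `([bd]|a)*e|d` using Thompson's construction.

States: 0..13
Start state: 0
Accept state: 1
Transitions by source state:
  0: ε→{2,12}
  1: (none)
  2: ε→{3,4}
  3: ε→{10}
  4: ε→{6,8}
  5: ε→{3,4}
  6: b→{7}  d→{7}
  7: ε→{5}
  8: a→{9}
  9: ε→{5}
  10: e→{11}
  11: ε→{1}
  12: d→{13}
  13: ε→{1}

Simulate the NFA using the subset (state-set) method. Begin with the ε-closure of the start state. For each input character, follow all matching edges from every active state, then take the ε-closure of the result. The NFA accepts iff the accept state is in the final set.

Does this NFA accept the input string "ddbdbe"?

initial (ε-close {0}): {0,2,3,4,6,8,10,12}
'd' @ 1: {1,3,4,5,6,7,8,10,13}  ✓accept
'd' @ 2: {3,4,5,6,7,8,10}
'b' @ 3: {3,4,5,6,7,8,10}
'd' @ 4: {3,4,5,6,7,8,10}
'b' @ 5: {3,4,5,6,7,8,10}
'e' @ 6: {1,11}  ✓accept
final: {1,11}; accept 1 in set

Answer: ACCEPT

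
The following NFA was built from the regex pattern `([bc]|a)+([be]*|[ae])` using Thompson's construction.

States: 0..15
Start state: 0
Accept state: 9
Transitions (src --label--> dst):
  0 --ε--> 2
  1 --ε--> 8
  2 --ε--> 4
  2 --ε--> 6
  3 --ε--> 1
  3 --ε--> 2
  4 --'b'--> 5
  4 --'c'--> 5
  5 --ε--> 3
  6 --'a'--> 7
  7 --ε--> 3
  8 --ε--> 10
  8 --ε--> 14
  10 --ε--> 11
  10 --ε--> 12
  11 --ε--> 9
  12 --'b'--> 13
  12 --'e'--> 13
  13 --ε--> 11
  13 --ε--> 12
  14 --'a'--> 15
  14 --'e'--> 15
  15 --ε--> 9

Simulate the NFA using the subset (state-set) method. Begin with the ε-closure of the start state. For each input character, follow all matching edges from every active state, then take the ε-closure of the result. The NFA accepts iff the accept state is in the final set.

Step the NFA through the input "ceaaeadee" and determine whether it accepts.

S₀ = ε-closure({0}) = {0,2,4,6}
'c' @ 1: {1,2,3,4,5,6,8,9,10,11,12,14}  (accept∈set)
'e' @ 2: {9,11,12,13,15}  (accept∈set)
'a' @ 3: {}  — dead — no transitions
rest 'aeadee' ignored (set empty)
end set {} — state 9 not in

Answer: REJECT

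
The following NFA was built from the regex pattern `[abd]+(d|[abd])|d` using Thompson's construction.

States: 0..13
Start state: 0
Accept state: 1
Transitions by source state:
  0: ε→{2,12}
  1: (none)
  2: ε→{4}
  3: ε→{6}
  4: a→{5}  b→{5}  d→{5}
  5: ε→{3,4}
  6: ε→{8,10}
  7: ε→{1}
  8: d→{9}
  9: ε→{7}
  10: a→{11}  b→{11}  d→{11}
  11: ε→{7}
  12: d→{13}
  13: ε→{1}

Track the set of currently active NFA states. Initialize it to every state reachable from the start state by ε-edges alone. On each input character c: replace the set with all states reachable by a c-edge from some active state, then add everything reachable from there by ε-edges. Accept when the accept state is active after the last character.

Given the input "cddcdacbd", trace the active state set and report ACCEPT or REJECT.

Answer: REJECT

Steps:
initial (ε-close {0}): {0,2,4,12}
'c' @ 1: {}  — no active states
rest 'ddcdacbd' ignored (set empty)
after full input: {}  (accept=1 not in)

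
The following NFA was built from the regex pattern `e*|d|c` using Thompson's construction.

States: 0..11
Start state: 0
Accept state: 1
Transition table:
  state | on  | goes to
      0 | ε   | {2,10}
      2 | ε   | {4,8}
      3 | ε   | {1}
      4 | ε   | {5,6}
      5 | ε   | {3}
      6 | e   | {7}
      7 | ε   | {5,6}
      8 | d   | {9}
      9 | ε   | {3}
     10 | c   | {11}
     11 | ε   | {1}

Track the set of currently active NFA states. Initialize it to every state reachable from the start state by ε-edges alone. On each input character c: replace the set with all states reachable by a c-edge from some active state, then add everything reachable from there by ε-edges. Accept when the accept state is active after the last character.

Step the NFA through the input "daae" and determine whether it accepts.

initial (ε-close {0}): {0,1,2,3,4,5,6,8,10}
'd' @ 1: {1,3,9}  (accept∈set)
'a' @ 2: {}  — no active states
rest 'ae' ignored (set empty)
final: {}; accept 1 not in set

Answer: REJECT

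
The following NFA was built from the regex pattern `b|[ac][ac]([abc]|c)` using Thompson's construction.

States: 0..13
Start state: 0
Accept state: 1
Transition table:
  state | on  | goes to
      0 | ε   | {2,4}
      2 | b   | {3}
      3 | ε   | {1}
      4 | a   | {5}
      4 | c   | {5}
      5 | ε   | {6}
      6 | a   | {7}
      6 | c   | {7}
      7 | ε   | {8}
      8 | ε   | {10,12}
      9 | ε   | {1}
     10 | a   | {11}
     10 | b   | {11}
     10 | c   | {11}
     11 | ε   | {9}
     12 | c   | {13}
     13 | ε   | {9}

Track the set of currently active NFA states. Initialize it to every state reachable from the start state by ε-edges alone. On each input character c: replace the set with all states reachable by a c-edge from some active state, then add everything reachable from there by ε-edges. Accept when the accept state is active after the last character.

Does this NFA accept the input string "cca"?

start: ε-closure({0}) = {0,2,4}
'c' @ 1: {5,6}
'c' @ 2: {7,8,10,12}
'a' @ 3: {1,9,11}  ✓accept
after full input: {1,9,11}  (accept=1 in)

Answer: ACCEPT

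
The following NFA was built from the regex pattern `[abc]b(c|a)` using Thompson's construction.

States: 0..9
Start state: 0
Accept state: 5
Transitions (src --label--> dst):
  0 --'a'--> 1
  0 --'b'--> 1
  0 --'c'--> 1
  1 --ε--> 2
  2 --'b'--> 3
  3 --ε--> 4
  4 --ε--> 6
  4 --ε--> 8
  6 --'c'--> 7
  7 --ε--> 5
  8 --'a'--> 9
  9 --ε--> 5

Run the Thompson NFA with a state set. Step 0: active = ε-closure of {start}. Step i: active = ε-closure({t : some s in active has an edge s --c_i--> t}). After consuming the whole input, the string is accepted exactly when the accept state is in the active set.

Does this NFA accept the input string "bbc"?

start: ε-closure({0}) = {0}
'b' @ 1: {1,2}
'b' @ 2: {3,4,6,8}
'c' @ 3: {5,7}  [accepting]
after full input: {5,7}  (accept=5 in)

Answer: ACCEPT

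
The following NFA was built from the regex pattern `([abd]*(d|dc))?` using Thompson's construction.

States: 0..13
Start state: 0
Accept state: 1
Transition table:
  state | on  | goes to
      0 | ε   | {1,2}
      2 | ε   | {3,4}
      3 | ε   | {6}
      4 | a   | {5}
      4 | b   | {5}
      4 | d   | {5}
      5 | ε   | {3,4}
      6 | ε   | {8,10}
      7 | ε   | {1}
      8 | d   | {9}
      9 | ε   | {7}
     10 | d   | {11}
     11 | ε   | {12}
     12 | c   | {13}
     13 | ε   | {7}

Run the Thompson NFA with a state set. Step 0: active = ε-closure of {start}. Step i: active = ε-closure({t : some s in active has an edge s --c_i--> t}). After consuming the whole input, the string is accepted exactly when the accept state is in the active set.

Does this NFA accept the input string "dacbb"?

Answer: REJECT

Trace:
S₀ = ε-closure({0}) = {0,1,2,3,4,6,8,10}
'd' @ 1: {1,3,4,5,6,7,8,9,10,11,12}  (accept∈set)
'a' @ 2: {3,4,5,6,8,10}
'c' @ 3: {}  — no active states
rest 'bb' ignored (set empty)
end set {} — state 1 not in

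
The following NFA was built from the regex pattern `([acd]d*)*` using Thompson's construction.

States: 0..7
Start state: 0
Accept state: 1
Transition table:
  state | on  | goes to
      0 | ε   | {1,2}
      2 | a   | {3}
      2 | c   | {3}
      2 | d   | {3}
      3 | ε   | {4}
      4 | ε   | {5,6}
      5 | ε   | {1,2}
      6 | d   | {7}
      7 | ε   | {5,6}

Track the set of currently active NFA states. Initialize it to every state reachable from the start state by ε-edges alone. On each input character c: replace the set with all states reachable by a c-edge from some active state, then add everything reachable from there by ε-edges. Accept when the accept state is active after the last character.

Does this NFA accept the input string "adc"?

Answer: ACCEPT

Steps:
initial (ε-close {0}): {0,1,2}
'a' @ 1: {1,2,3,4,5,6}  [accepting]
'd' @ 2: {1,2,3,4,5,6,7}  [accepting]
'c' @ 3: {1,2,3,4,5,6}  [accepting]
final: {1,2,3,4,5,6}; accept 1 in set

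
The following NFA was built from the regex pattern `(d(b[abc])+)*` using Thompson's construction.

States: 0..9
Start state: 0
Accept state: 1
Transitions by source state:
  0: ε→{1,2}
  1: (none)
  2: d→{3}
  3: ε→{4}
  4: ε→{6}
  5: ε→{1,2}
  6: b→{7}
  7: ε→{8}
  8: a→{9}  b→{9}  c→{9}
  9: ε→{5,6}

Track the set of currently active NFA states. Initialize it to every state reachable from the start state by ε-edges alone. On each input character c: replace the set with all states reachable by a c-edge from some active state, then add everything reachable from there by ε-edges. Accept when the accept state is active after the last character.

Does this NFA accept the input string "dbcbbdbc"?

initial (ε-close {0}): {0,1,2}
'd' @ 1: {3,4,6}
'b' @ 2: {7,8}
'c' @ 3: {1,2,5,6,9}  ✓accept
'b' @ 4: {7,8}
'b' @ 5: {1,2,5,6,9}  ✓accept
'd' @ 6: {3,4,6}
'b' @ 7: {7,8}
'c' @ 8: {1,2,5,6,9}  ✓accept
end set {1,2,5,6,9} — state 1 in

Answer: ACCEPT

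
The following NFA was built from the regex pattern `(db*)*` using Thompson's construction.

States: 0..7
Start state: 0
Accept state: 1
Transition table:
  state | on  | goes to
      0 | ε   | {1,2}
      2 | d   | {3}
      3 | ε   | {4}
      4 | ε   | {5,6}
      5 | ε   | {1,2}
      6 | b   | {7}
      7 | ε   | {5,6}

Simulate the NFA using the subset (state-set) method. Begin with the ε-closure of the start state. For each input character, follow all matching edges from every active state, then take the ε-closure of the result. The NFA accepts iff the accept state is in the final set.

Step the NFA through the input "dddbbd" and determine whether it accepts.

Answer: ACCEPT

Trace:
S₀ = ε-closure({0}) = {0,1,2}
'd' @ 1: {1,2,3,4,5,6}  (accept∈set)
'd' @ 2: {1,2,3,4,5,6}  (accept∈set)
'd' @ 3: {1,2,3,4,5,6}  (accept∈set)
'b' @ 4: {1,2,5,6,7}  (accept∈set)
'b' @ 5: {1,2,5,6,7}  (accept∈set)
'd' @ 6: {1,2,3,4,5,6}  (accept∈set)
end set {1,2,3,4,5,6} — state 1 in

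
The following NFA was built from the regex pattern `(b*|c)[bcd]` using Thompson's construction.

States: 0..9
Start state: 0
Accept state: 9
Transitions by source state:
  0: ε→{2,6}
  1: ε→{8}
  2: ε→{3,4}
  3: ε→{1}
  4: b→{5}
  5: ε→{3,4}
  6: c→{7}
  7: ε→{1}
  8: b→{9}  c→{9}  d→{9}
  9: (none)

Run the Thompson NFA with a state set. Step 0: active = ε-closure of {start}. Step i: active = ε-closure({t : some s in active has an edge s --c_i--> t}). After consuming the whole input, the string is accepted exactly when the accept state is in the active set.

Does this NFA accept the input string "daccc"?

Answer: REJECT

Steps:
start: ε-closure({0}) = {0,1,2,3,4,6,8}
'd' @ 1: {9}  ✓accept
'a' @ 2: {}  — no active states
rest 'ccc' ignored (set empty)
end set {} — state 9 not in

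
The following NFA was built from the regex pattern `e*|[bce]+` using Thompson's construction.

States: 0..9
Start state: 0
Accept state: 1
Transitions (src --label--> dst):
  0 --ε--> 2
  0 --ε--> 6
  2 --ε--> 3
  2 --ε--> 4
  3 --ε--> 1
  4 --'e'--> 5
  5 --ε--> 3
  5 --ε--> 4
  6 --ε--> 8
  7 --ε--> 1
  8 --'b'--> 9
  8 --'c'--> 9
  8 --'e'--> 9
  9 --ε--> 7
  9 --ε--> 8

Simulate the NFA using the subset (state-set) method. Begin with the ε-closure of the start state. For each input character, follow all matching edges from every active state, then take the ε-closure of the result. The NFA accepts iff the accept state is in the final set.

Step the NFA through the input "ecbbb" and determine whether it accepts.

Answer: ACCEPT

Steps:
S₀ = ε-closure({0}) = {0,1,2,3,4,6,8}
'e' @ 1: {1,3,4,5,7,8,9}  (accept∈set)
'c' @ 2: {1,7,8,9}  (accept∈set)
'b' @ 3: {1,7,8,9}  (accept∈set)
'b' @ 4: {1,7,8,9}  (accept∈set)
'b' @ 5: {1,7,8,9}  (accept∈set)
final: {1,7,8,9}; accept 1 in set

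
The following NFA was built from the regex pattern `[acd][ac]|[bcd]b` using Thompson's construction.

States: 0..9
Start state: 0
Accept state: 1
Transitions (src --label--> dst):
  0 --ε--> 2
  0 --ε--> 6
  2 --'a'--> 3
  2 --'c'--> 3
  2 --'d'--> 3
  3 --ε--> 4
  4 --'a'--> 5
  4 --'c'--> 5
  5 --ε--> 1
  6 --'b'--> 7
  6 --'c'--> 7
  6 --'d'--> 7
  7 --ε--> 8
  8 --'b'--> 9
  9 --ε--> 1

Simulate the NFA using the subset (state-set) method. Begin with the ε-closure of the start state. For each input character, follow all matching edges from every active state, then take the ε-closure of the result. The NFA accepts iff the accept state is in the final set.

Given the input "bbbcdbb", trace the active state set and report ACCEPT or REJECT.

Answer: REJECT

Derivation:
S₀ = ε-closure({0}) = {0,2,6}
'b' @ 1: {7,8}
'b' @ 2: {1,9}  (accept∈set)
'b' @ 3: {}  — dead — no transitions
rest 'cdbb' ignored (set empty)
after full input: {}  (accept=1 not in)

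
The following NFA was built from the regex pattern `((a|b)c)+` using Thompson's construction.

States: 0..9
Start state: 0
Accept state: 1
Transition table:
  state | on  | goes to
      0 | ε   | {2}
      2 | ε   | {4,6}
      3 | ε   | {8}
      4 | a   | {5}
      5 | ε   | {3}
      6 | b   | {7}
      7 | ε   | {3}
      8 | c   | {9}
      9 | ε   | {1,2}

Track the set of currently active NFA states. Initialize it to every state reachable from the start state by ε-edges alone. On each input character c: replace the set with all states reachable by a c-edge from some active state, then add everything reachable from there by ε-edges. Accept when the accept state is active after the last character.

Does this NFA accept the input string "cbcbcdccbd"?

Answer: REJECT

Steps:
start: ε-closure({0}) = {0,2,4,6}
'c' @ 1: {}  — no active states
rest 'bcbcdccbd' ignored (set empty)
final: {}; accept 1 not in set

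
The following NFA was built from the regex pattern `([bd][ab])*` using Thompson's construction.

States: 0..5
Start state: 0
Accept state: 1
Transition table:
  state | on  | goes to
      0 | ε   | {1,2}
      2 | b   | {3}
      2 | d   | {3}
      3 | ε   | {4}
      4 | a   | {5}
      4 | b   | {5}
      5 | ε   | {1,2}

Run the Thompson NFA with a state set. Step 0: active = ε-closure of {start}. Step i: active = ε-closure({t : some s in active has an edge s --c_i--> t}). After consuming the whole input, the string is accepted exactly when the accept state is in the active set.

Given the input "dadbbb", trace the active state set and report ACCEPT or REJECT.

S₀ = ε-closure({0}) = {0,1,2}
'd' @ 1: {3,4}
'a' @ 2: {1,2,5}  ✓accept
'd' @ 3: {3,4}
'b' @ 4: {1,2,5}  ✓accept
'b' @ 5: {3,4}
'b' @ 6: {1,2,5}  ✓accept
end set {1,2,5} — state 1 in

Answer: ACCEPT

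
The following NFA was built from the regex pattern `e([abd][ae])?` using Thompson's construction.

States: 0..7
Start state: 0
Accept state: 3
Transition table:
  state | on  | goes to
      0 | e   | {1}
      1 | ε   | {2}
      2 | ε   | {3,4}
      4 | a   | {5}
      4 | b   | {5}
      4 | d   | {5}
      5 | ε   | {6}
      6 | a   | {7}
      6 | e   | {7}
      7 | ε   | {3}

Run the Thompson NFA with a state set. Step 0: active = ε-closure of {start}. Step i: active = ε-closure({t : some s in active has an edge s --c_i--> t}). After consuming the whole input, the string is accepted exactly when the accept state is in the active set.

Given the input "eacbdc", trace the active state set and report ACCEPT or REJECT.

Answer: REJECT

Trace:
start: ε-closure({0}) = {0}
'e' @ 1: {1,2,3,4}  [accepting]
'a' @ 2: {5,6}
'c' @ 3: {}  — no active states
rest 'bdc' ignored (set empty)
end set {} — state 3 not in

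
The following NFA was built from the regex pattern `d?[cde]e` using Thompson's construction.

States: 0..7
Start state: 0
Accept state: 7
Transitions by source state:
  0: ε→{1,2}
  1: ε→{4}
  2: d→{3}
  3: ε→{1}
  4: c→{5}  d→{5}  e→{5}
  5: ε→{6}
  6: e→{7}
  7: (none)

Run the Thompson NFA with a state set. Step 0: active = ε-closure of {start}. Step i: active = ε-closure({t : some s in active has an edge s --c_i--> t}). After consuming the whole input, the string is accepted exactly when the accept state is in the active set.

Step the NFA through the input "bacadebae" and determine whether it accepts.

S₀ = ε-closure({0}) = {0,1,2,4}
'b' @ 1: {}  — no active states
rest 'acadebae' ignored (set empty)
after full input: {}  (accept=7 not in)

Answer: REJECT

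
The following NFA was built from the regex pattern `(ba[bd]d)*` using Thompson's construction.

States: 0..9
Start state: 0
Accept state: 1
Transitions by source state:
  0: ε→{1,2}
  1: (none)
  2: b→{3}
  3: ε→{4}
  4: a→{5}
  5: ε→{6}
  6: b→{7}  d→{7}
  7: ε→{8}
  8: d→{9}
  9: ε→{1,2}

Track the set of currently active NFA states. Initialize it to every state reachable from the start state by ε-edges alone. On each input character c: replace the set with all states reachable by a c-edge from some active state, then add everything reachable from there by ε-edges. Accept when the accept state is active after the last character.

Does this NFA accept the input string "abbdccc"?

Answer: REJECT

Trace:
initial (ε-close {0}): {0,1,2}
'a' @ 1: {}  — state set empty
rest 'bbdccc' ignored (set empty)
after full input: {}  (accept=1 not in)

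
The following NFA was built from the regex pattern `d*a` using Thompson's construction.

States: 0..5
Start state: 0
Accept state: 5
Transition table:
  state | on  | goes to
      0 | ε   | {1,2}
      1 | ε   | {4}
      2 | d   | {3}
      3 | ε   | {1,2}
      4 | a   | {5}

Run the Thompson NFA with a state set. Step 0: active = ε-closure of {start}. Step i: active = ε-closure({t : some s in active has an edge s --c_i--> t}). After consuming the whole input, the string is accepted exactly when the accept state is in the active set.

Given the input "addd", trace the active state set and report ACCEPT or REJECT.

start: ε-closure({0}) = {0,1,2,4}
'a' @ 1: {5}  [accepting]
'd' @ 2: {}  — dead — no transitions
rest 'dd' ignored (set empty)
final: {}; accept 5 not in set

Answer: REJECT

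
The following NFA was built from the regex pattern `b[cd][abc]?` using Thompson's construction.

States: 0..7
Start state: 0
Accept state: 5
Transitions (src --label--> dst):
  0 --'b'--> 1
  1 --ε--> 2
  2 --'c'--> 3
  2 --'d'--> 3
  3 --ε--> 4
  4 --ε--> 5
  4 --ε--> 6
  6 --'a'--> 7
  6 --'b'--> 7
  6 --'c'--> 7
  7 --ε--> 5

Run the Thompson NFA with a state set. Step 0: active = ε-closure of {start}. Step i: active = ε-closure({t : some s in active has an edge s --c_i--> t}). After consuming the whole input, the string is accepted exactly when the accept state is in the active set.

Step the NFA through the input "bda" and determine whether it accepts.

S₀ = ε-closure({0}) = {0}
'b' @ 1: {1,2}
'd' @ 2: {3,4,5,6}  ✓accept
'a' @ 3: {5,7}  ✓accept
final: {5,7}; accept 5 in set

Answer: ACCEPT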